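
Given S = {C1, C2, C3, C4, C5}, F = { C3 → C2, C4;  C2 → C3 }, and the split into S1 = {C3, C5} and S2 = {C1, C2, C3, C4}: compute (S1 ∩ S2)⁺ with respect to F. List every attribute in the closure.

S1 ∩ S2 = {C3}.
C3 → C2, C4 applies, adding C2, C4
Closure: {C2, C3, C4}.

C2, C3, C4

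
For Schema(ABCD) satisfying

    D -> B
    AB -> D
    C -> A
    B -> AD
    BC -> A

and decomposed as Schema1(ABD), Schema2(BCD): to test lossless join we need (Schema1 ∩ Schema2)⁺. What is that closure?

ABD

Schema1 ∩ Schema2 = {BD}.
B → AD applies, adding A
Closure: {ABD}.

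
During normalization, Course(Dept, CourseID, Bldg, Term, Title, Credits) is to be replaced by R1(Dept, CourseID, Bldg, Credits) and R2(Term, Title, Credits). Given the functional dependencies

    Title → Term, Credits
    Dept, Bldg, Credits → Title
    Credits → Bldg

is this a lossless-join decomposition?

Common attributes: R1 ∩ R2 = {Credits}.
Closure of {Credits}: Credits → Bldg applies, adding Bldg. So (Credits)⁺ = {Bldg, Credits}.
The closure contains neither all of R1 = {Dept, CourseID, Bldg, Credits} nor all of R2 = {Term, Title, Credits}, so the common attributes are not a superkey of either fragment. The join is lossy.

No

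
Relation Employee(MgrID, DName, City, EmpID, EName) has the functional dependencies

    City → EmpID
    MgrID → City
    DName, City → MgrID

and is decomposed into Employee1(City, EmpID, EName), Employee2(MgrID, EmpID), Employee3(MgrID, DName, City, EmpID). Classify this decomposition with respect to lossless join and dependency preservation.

Lossless test (chase): Rows 2 and 3 agree on MgrID; apply MgrID→City and equate their City entries. No row becomes fully distinguished — the join is lossy.
Dependency preservation: every FD's attributes lie within a single fragment, so each can be enforced locally — preserved.

lossy but dependency-preserving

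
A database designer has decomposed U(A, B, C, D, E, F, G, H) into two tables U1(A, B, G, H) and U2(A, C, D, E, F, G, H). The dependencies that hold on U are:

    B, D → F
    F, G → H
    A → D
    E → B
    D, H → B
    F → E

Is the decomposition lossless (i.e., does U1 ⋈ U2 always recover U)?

Yes

Common attributes: U1 ∩ U2 = {A, G, H}.
Closure of {A, G, H}: A → D applies, adding D; D, H → B applies, adding B; B, D → F applies, adding F; F → E applies, adding E. So (A, G, H)⁺ = {A, B, D, E, F, G, H}.
This closure contains every attribute of U1, so U1 ∩ U2 → U1. The join is lossless.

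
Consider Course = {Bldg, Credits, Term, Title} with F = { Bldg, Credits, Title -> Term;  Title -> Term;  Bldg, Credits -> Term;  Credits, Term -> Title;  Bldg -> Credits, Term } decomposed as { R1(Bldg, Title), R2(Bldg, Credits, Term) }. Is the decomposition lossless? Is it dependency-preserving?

Lossless test: (Bldg)⁺ = {Bldg, Credits, Term, Title}, which contains all of one fragment — lossless.
Dependency preservation: the restricted closure of {Title} across the fragments never reaches {Term}, so Title → Term cannot be enforced without a join — not preserved.

lossless but not dependency-preserving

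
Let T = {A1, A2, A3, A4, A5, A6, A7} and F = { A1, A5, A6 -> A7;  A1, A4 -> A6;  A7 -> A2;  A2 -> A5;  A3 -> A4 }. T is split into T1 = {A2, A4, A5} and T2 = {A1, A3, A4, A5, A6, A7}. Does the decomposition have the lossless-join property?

Common attributes: T1 ∩ T2 = {A4, A5}.
No dependency enlarges {A4, A5}, so (A4, A5)⁺ = {A4, A5}.
The closure contains neither all of T1 = {A2, A4, A5} nor all of T2 = {A1, A3, A4, A5, A6, A7}, so the common attributes are not a superkey of either fragment. The join is lossy.

No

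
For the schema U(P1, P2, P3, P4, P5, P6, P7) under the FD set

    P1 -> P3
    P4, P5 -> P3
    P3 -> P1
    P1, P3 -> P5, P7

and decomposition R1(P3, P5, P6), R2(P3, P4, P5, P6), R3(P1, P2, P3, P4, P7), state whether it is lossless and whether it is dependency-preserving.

lossy but dependency-preserving

Lossless test (chase): Rows 1 and 2 agree on P3; apply P3→P1 and equate their P1 entries. Rows 1 and 3 agree on P3; apply P3→P1 and equate their P1 entries. Rows 1 and 2 agree on P1, P3; apply P1, P3→P5, P7 and equate their P5, P7 entries. Rows 1 and 3 agree on P1, P3; apply P1, P3→P5, P7 and equate their P5, P7 entries. No row becomes fully distinguished — the join is lossy.
Dependency preservation: P1, P3 → P5, P7 is not contained in any single fragment, but the restricted closure of its left-hand side across the fragments still reaches the right-hand side; the remaining FDs each lie inside some fragment. All dependencies are preserved.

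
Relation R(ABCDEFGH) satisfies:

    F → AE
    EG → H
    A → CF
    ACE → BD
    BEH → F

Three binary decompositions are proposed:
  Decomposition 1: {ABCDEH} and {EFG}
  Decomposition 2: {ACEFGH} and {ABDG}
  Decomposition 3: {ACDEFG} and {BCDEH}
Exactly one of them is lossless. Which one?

Decomposition 2

Decomposition 1: common = {E}, closure = {E} → lossy.
Decomposition 2: common = {AG}, closure = {ABCDEFGH} → lossless.
Decomposition 3: common = {CDE}, closure = {CDE} → lossy.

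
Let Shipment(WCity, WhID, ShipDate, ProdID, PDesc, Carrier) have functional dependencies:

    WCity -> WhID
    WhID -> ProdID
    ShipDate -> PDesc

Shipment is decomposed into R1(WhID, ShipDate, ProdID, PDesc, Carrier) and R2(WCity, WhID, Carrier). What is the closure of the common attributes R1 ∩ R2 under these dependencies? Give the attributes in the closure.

WhID, ProdID, Carrier

R1 ∩ R2 = {WhID, Carrier}.
WhID → ProdID applies, adding ProdID
Closure: {WhID, ProdID, Carrier}.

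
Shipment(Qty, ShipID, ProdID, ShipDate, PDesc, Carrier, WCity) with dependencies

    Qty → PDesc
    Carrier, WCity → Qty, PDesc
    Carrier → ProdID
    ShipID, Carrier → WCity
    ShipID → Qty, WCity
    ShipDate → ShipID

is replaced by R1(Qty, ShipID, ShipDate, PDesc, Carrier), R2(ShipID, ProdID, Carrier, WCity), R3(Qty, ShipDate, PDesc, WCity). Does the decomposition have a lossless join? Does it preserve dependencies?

Lossless test (chase): Rows 1 and 2 agree on Carrier; apply Carrier→ProdID and equate their ProdID entries. Rows 1 and 2 agree on ShipID, Carrier; apply ShipID, Carrier→WCity and equate their WCity entries. Rows 1 and 2 agree on ShipID; apply ShipID→Qty, WCity and equate their Qty, WCity entries. Rows 1 and 3 agree on ShipDate; apply ShipDate→ShipID and equate their ShipID entries. Rows 1 and 2 agree on Qty; apply Qty→PDesc and equate their PDesc entries. Row 1 is now all distinguished symbols — the join is lossless.
Dependency preservation: the restricted closure of {Carrier, WCity} across the fragments never reaches {Qty, PDesc}, so Carrier, WCity → Qty, PDesc cannot be enforced without a join — not preserved.

lossless but not dependency-preserving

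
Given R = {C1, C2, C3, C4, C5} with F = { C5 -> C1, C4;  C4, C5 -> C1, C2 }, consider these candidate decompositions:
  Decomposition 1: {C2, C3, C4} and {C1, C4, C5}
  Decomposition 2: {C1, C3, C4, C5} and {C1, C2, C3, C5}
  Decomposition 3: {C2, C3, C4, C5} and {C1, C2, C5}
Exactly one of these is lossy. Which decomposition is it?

Decomposition 1

Decomposition 1: common = {C4}, closure = {C4} → lossy.
Decomposition 2: common = {C1, C3, C5}, closure = {C1, C2, C3, C4, C5} → lossless.
Decomposition 3: common = {C2, C5}, closure = {C1, C2, C4, C5} → lossless.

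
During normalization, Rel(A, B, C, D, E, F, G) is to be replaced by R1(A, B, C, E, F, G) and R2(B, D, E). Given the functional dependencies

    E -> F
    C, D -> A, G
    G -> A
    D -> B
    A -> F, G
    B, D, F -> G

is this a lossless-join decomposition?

Common attributes: R1 ∩ R2 = {B, E}.
Closure of {B, E}: E → F applies, adding F. So (B, E)⁺ = {B, E, F}.
The closure contains neither all of R1 = {A, B, C, E, F, G} nor all of R2 = {B, D, E}, so the common attributes are not a superkey of either fragment. The join is lossy.

No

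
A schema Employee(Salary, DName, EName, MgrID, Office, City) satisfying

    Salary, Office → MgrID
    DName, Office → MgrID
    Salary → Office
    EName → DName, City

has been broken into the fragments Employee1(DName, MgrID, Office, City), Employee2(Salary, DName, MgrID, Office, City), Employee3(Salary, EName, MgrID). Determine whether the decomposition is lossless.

No

Chase test. Columns are Salary, DName, EName, MgrID, Office, City; row i has aⱼ where attribute j ∈ Employeei, else bᵢⱼ.
Initial tableau (one row per fragment):
  row 1: b11 a2 b13 a4 a5 a6
  row 2: a1 a2 b23 a4 a5 a6
  row 3: a1 b32 a3 a4 b35 b36
Rows 2 and 3 agree on Salary; apply Salary→Office and equate their Office entries.
No row becomes fully distinguished — the join is lossy.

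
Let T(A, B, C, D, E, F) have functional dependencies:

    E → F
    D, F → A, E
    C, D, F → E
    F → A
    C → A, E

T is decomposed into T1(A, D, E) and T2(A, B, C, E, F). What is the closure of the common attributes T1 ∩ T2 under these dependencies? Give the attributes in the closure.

T1 ∩ T2 = {A, E}.
E → F applies, adding F
Closure: {A, E, F}.

A, E, F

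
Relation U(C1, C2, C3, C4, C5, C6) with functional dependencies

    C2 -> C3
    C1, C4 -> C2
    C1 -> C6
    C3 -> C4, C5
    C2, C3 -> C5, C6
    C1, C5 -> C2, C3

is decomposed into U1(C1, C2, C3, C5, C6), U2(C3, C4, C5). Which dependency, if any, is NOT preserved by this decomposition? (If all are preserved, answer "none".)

C1, C4 -> C2

Check C1, C4 → C2: no single fragment contains all of {C1, C2, C4}, and the restricted closure of {C1, C4} across the fragments never reaches {C2}.
C2 → C3 is preserved.
C1 → C6 is preserved.
C3 → C4, C5 is preserved.
C2, C3 → C5, C6 is preserved.
C1, C5 → C2, C3 is preserved.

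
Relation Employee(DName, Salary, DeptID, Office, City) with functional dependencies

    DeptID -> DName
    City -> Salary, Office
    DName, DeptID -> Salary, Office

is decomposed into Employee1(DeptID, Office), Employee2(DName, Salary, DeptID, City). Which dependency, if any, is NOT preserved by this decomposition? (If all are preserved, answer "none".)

Check City → Salary, Office: no single fragment contains all of {Salary, Office, City}, and the restricted closure of {City} across the fragments never reaches {Salary, Office}.
DeptID → DName is preserved.
DName, DeptID → Salary, Office is preserved.

City -> Salary, Office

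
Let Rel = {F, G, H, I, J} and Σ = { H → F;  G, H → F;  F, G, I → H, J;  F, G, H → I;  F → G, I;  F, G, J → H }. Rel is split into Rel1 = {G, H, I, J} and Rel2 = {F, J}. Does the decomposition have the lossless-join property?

Common attributes: Rel1 ∩ Rel2 = {J}.
No dependency enlarges {J}, so (J)⁺ = {J}.
The closure contains neither all of Rel1 = {G, H, I, J} nor all of Rel2 = {F, J}, so the common attributes are not a superkey of either fragment. The join is lossy.

No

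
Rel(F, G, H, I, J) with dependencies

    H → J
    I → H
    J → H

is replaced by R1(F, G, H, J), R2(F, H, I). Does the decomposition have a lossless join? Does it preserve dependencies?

Lossless test: (F, H)⁺ = {F, H, J}, which is a superkey of neither fragment — lossy.
Dependency preservation: every FD's attributes lie within a single fragment, so each can be enforced locally — preserved.

lossy but dependency-preserving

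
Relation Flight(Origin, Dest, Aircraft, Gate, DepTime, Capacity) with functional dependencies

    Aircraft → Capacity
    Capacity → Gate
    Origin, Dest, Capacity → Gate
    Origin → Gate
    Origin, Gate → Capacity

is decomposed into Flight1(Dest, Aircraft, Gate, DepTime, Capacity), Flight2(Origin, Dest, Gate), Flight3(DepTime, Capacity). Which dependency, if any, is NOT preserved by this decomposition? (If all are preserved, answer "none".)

Check Origin, Gate → Capacity: no single fragment contains all of {Origin, Gate, Capacity}, and the restricted closure of {Origin, Gate} across the fragments never reaches {Capacity}.
Aircraft → Capacity is preserved.
Capacity → Gate is preserved.
Origin, Dest, Capacity → Gate is preserved.
Origin → Gate is preserved.

Origin, Gate → Capacity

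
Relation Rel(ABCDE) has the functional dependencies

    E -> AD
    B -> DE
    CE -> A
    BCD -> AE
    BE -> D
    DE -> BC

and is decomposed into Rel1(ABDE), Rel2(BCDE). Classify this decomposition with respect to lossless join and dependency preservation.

Lossless test: (BDE)⁺ = {ABCDE}, which contains all of one fragment — lossless.
Dependency preservation: CE → A; BCD → AE are not contained in any single fragment, but the restricted closure of each left-hand side across the fragments still reaches the right-hand side; the remaining FDs each lie inside some fragment. All dependencies are preserved.

lossless and dependency-preserving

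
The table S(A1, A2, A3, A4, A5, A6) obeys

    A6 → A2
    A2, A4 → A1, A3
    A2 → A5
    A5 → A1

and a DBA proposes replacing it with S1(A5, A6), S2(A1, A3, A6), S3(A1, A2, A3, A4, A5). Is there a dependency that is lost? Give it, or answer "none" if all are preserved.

Check A6 → A2: no single fragment contains all of {A2, A6}, and the restricted closure of {A6} across the fragments never reaches {A2}.
A2, A4 → A1, A3 is preserved.
A2 → A5 is preserved.
A5 → A1 is preserved.

A6 → A2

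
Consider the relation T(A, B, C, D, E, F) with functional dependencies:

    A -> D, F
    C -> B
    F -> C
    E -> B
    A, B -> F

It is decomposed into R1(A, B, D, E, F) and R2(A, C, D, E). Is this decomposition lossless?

Yes

Common attributes: R1 ∩ R2 = {A, D, E}.
Closure of {A, D, E}: A → D, F applies, adding F; F → C applies, adding C; E → B applies, adding B. So (A, D, E)⁺ = {A, B, C, D, E, F}.
This closure contains every attribute of R1, so R1 ∩ R2 → R1. The join is lossless.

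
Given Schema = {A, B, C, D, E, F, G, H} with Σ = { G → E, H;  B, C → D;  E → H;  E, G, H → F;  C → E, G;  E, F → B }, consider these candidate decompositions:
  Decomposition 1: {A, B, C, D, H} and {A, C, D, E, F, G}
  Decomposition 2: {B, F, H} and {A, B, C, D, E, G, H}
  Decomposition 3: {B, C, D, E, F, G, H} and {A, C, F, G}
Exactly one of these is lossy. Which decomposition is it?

Decomposition 1: common = {A, C, D}, closure = {A, B, C, D, E, F, G, H} → lossless.
Decomposition 2: common = {B, H}, closure = {B, H} → lossy.
Decomposition 3: common = {C, F, G}, closure = {B, C, D, E, F, G, H} → lossless.

Decomposition 2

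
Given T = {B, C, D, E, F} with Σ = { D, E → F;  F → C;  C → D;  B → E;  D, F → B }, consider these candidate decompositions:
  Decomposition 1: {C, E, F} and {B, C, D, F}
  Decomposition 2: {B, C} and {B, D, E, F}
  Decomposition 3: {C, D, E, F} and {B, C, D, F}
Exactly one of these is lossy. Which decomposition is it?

Decomposition 1: common = {C, F}, closure = {B, C, D, E, F} → lossless.
Decomposition 2: common = {B}, closure = {B, E} → lossy.
Decomposition 3: common = {C, D, F}, closure = {B, C, D, E, F} → lossless.

Decomposition 2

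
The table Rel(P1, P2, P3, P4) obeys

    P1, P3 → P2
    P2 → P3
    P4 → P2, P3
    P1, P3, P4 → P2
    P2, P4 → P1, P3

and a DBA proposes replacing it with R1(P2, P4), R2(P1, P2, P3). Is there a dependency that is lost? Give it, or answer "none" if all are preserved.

Check P2, P4 → P1, P3: no single fragment contains all of {P1, P2, P3, P4}, and the restricted closure of {P2, P4} across the fragments never reaches {P1, P3}.
P1, P3 → P2 is preserved.
P2 → P3 is preserved.
P4 → P2, P3 is preserved.
P1, P3, P4 → P2 is preserved.

P2, P4 → P1, P3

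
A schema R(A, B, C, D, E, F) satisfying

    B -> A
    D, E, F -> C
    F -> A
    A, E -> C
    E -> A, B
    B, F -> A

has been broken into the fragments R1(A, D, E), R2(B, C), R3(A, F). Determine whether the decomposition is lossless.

Chase test. Columns are A, B, C, D, E, F; row i has aⱼ where attribute j ∈ Ri, else bᵢⱼ.
Initial tableau (one row per fragment):
  row 1: a1 b12 b13 a4 a5 b16
  row 2: b21 a2 a3 b24 b25 b26
  row 3: a1 b32 b33 b34 b35 a6
No row becomes fully distinguished — the join is lossy.

No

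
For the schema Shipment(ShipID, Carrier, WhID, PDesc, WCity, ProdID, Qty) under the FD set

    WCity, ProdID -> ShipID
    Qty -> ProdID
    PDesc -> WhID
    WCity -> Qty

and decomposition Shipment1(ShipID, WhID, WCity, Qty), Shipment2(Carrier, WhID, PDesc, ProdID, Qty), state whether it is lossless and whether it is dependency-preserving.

Lossless test: (WhID, Qty)⁺ = {WhID, ProdID, Qty}, which is a superkey of neither fragment — lossy.
Dependency preservation: WCity, ProdID → ShipID is not contained in any single fragment, but the restricted closure of its left-hand side across the fragments still reaches the right-hand side; the remaining FDs each lie inside some fragment. All dependencies are preserved.

lossy but dependency-preserving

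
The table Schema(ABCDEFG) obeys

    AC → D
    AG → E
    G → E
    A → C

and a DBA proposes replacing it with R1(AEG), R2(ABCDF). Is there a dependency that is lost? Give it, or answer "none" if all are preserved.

none

AC → D lies within R2.
AG → E lies within R1.
G → E lies within R1.
A → C lies within R2.
Every dependency is enforceable on the fragments, so the decomposition is dependency-preserving.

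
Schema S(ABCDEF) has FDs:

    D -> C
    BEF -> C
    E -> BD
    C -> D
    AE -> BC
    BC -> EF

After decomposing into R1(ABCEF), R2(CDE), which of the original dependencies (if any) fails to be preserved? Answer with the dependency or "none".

D → C lies within R2.
BEF → C lies within R1.
E → BD: restricted closure across fragments reaches BD.
C → D lies within R2.
AE → BC lies within R1.
BC → EF lies within R1.
Every dependency is enforceable on the fragments, so the decomposition is dependency-preserving.

none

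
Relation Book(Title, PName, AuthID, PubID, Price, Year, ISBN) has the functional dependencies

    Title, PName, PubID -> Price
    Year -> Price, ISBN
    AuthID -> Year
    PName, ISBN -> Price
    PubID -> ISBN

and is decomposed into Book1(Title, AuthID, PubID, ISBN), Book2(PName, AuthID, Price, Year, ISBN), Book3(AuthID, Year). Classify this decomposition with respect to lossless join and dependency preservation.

Lossless test (chase): Rows 2 and 3 agree on Year; apply Year→Price, ISBN and equate their Price, ISBN entries. Rows 1 and 2 agree on AuthID; apply AuthID→Year and equate their Year entries. Rows 1 and 2 agree on Year; apply Year→Price, ISBN and equate their Price, ISBN entries. No row becomes fully distinguished — the join is lossy.
Dependency preservation: Title, PName, PubID → Price is not contained in any single fragment, but the restricted closure of its left-hand side across the fragments still reaches the right-hand side; the remaining FDs each lie inside some fragment. All dependencies are preserved.

lossy but dependency-preserving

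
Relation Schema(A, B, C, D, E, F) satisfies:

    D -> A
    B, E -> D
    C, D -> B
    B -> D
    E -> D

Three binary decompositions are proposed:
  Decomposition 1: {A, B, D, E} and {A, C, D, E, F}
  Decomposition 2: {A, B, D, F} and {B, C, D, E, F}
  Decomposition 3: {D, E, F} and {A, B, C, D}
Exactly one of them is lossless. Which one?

Decomposition 1: common = {A, D, E}, closure = {A, D, E} → lossy.
Decomposition 2: common = {B, D, F}, closure = {A, B, D, F} → lossless.
Decomposition 3: common = {D}, closure = {A, D} → lossy.

Decomposition 2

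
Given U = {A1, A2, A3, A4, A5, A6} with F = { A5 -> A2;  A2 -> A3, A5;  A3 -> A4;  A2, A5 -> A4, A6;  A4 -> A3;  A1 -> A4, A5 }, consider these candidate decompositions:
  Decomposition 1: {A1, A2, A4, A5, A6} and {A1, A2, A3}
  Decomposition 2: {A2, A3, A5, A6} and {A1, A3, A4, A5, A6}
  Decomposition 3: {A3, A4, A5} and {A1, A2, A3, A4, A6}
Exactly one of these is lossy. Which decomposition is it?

Decomposition 1: common = {A1, A2}, closure = {A1, A2, A3, A4, A5, A6} → lossless.
Decomposition 2: common = {A3, A5, A6}, closure = {A2, A3, A4, A5, A6} → lossless.
Decomposition 3: common = {A3, A4}, closure = {A3, A4} → lossy.

Decomposition 3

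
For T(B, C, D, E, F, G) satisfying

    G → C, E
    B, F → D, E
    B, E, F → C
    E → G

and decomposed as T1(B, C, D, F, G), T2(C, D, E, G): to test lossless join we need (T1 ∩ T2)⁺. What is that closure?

T1 ∩ T2 = {C, D, G}.
G → C, E applies, adding E
Closure: {C, D, E, G}.

C, D, E, G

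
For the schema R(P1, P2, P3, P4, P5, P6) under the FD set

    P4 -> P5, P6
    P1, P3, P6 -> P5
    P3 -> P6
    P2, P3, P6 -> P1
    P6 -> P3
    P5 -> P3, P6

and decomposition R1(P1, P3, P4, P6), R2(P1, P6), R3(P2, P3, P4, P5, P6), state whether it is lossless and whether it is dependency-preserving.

Lossless test (chase): Rows 1 and 3 agree on P4; apply P4→P5, P6 and equate their P5, P6 entries. Rows 1 and 2 agree on P6; apply P6→P3 and equate their P3 entries. Rows 1 and 2 agree on P1, P3, P6; apply P1, P3, P6→P5 and equate their P5 entries. No row becomes fully distinguished — the join is lossy.
Dependency preservation: the restricted closure of {P1, P3, P6} across the fragments never reaches {P5}, so P1, P3, P6 → P5 cannot be enforced without a join — not preserved.

lossy and not dependency-preserving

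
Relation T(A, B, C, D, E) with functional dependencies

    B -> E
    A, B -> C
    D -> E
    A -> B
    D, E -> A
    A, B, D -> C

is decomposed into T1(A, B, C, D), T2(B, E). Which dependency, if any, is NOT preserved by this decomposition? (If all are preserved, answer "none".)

B → E lies within T2.
A, B → C lies within T1.
D → E: restricted closure across fragments reaches E.
A → B lies within T1.
D, E → A: restricted closure across fragments reaches A.
A, B, D → C lies within T1.
Every dependency is enforceable on the fragments, so the decomposition is dependency-preserving.

none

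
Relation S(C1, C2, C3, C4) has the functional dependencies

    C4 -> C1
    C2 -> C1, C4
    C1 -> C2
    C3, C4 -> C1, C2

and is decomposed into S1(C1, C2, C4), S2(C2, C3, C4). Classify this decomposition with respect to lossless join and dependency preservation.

Lossless test: (C2, C4)⁺ = {C1, C2, C4}, which contains all of one fragment — lossless.
Dependency preservation: C3, C4 → C1, C2 is not contained in any single fragment, but the restricted closure of its left-hand side across the fragments still reaches the right-hand side; the remaining FDs each lie inside some fragment. All dependencies are preserved.

lossless and dependency-preserving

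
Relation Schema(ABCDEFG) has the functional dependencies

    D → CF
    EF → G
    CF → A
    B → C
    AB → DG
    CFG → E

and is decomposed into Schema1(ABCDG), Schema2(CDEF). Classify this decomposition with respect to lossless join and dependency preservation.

Lossless test: (CD)⁺ = {ACDF}, which is a superkey of neither fragment — lossy.
Dependency preservation: the restricted closure of {EF} across the fragments never reaches {G}, so EF → G cannot be enforced without a join — not preserved.

lossy and not dependency-preserving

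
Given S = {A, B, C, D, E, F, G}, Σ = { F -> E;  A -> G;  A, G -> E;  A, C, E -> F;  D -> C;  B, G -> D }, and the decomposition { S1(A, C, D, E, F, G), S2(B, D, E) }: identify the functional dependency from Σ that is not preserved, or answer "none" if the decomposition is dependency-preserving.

B, G -> D

Check B, G → D: no single fragment contains all of {B, D, G}, and the restricted closure of {B, G} across the fragments never reaches {D}.
F → E is preserved.
A → G is preserved.
A, G → E is preserved.
A, C, E → F is preserved.
D → C is preserved.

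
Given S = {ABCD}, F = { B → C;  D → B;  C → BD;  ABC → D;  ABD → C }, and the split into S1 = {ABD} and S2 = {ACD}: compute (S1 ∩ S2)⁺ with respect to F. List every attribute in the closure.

ABCD

S1 ∩ S2 = {AD}.
D → B applies, adding B
ABD → C applies, adding C
Closure: {ABCD}.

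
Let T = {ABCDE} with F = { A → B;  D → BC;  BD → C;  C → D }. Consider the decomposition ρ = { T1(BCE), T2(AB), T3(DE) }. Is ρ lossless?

No

Chase test. Columns are ABCDE; row i has aⱼ where attribute j ∈ Ti, else bᵢⱼ.
Initial tableau (one row per fragment):
  row 1: b11 a2 a3 b14 a5
  row 2: a1 a2 b23 b24 b25
  row 3: b31 b32 b33 a4 a5
No row becomes fully distinguished — the join is lossy.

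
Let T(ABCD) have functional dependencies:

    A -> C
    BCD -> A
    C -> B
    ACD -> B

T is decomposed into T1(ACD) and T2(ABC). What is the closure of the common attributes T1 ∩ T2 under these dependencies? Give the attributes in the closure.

ABC

T1 ∩ T2 = {AC}.
C → B applies, adding B
Closure: {ABC}.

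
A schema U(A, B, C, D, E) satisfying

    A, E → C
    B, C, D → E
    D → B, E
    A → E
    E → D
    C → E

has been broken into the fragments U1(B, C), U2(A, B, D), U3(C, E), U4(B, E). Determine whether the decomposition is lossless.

Chase test. Columns are A, B, C, D, E; row i has aⱼ where attribute j ∈ Ui, else bᵢⱼ.
Initial tableau (one row per fragment):
  row 1: b11 a2 a3 b14 b15
  row 2: a1 a2 b23 a4 b25
  row 3: b31 b32 a3 b34 a5
  row 4: b41 a2 b43 b44 a5
Rows 3 and 4 agree on E; apply E→D and equate their D entries.
Rows 1 and 3 agree on C; apply C→E and equate their E entries.
Rows 3 and 4 agree on D; apply D→B, E and equate their B, E entries.
Rows 1 and 3 agree on E; apply E→D and equate their D entries.
No row becomes fully distinguished — the join is lossy.

No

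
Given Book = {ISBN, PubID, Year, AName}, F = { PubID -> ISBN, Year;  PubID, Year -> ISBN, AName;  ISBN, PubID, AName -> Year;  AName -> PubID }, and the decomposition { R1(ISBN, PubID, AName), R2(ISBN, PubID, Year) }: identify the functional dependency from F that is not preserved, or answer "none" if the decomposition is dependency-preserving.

none

PubID → ISBN, Year lies within R2.
PubID, Year → ISBN, AName: restricted closure across fragments reaches ISBN, AName.
ISBN, PubID, AName → Year: restricted closure across fragments reaches Year.
AName → PubID lies within R1.
Every dependency is enforceable on the fragments, so the decomposition is dependency-preserving.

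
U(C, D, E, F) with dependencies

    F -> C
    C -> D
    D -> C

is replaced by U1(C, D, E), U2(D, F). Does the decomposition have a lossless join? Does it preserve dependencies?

lossy but dependency-preserving

Lossless test: (D)⁺ = {C, D}, which is a superkey of neither fragment — lossy.
Dependency preservation: F → C is not contained in any single fragment, but the restricted closure of its left-hand side across the fragments still reaches the right-hand side; the remaining FDs each lie inside some fragment. All dependencies are preserved.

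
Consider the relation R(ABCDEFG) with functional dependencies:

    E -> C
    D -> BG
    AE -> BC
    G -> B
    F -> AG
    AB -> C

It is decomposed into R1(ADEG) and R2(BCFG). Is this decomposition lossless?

No

Common attributes: R1 ∩ R2 = {G}.
Closure of {G}: G → B applies, adding B. So (G)⁺ = {BG}.
The closure contains neither all of R1 = {ADEG} nor all of R2 = {BCFG}, so the common attributes are not a superkey of either fragment. The join is lossy.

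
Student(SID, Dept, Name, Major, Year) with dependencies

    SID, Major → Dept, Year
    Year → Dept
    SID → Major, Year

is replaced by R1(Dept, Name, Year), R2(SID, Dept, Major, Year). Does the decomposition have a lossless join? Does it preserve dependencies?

lossy but dependency-preserving

Lossless test: (Dept, Year)⁺ = {Dept, Year}, which is a superkey of neither fragment — lossy.
Dependency preservation: every FD's attributes lie within a single fragment, so each can be enforced locally — preserved.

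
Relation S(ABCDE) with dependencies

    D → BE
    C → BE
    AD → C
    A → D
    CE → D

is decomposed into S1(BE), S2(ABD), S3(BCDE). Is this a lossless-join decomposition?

No

Chase test. Columns are ABCDE; row i has aⱼ where attribute j ∈ Si, else bᵢⱼ.
Initial tableau (one row per fragment):
  row 1: b11 a2 b13 b14 a5
  row 2: a1 a2 b23 a4 b25
  row 3: b31 a2 a3 a4 a5
Rows 2 and 3 agree on D; apply D→BE and equate their BE entries.
No row becomes fully distinguished — the join is lossy.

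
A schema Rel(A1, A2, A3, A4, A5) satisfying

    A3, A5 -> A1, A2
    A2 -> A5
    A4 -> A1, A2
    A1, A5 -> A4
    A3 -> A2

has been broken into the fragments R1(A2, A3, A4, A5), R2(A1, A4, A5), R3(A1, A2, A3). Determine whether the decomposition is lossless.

Chase test. Columns are A1, A2, A3, A4, A5; row i has aⱼ where attribute j ∈ Ri, else bᵢⱼ.
Initial tableau (one row per fragment):
  row 1: b11 a2 a3 a4 a5
  row 2: a1 b22 b23 a4 a5
  row 3: a1 a2 a3 b34 b35
Rows 1 and 3 agree on A2; apply A2→A5 and equate their A5 entries.
Rows 1 and 2 agree on A4; apply A4→A1, A2 and equate their A1, A2 entries.
Rows 1 and 3 agree on A1, A5; apply A1, A5→A4 and equate their A4 entries.
Row 1 is now all distinguished symbols — the join is lossless.

Yes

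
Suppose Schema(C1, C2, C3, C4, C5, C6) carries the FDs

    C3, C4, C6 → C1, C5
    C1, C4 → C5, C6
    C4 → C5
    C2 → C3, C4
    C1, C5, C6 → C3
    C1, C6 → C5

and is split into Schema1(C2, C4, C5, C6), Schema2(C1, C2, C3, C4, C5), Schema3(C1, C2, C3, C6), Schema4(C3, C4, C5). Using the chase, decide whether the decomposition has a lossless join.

Chase test. Columns are C1, C2, C3, C4, C5, C6; row i has aⱼ where attribute j ∈ Schemai, else bᵢⱼ.
Initial tableau (one row per fragment):
  row 1: b11 a2 b13 a4 a5 a6
  row 2: a1 a2 a3 a4 a5 b26
  row 3: a1 a2 a3 b34 b35 a6
  row 4: b41 b42 a3 a4 a5 b46
Rows 1 and 2 agree on C2; apply C2→C3, C4 and equate their C3, C4 entries.
Rows 1 and 3 agree on C2; apply C2→C3, C4 and equate their C3, C4 entries.
Rows 1 and 3 agree on C3, C4, C6; apply C3, C4, C6→C1, C5 and equate their C1, C5 entries.
Rows 1 and 2 agree on C1, C4; apply C1, C4→C5, C6 and equate their C5, C6 entries.
Row 1 is now all distinguished symbols — the join is lossless.

Yes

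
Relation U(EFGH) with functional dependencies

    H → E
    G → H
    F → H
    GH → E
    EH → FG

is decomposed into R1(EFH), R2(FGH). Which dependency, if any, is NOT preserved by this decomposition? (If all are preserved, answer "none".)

none

H → E lies within R1.
G → H lies within R2.
F → H lies within R1.
GH → E: restricted closure across fragments reaches E.
EH → FG: restricted closure across fragments reaches FG.
Every dependency is enforceable on the fragments, so the decomposition is dependency-preserving.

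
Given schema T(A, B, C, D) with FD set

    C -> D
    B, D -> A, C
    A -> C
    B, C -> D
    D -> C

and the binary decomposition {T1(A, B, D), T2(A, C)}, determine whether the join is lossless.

Yes

Common attributes: T1 ∩ T2 = {A}.
Closure of {A}: A → C applies, adding C; C → D applies, adding D. So (A)⁺ = {A, C, D}.
This closure contains every attribute of T2, so T1 ∩ T2 → T2. The join is lossless.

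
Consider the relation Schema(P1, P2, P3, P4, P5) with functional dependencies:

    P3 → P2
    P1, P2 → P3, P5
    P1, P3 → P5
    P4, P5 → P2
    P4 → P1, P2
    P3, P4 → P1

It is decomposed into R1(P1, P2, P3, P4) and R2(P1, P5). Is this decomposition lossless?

No

Common attributes: R1 ∩ R2 = {P1}.
No dependency enlarges {P1}, so (P1)⁺ = {P1}.
The closure contains neither all of R1 = {P1, P2, P3, P4} nor all of R2 = {P1, P5}, so the common attributes are not a superkey of either fragment. The join is lossy.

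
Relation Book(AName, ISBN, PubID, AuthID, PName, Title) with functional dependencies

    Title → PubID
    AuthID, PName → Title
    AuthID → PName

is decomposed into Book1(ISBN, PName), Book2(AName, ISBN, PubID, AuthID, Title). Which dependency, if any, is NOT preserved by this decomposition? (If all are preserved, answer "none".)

AuthID → PName

Check AuthID → PName: no single fragment contains all of {AuthID, PName}, and the restricted closure of {AuthID} across the fragments never reaches {PName}.
Title → PubID is preserved.
AuthID, PName → Title is preserved.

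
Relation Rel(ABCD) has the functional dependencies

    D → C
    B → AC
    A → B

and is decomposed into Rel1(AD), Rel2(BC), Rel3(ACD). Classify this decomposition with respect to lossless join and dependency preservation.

Lossless test (chase): Rows 1 and 3 agree on D; apply D→C and equate their C entries. Rows 1 and 3 agree on A; apply A→B and equate their B entries. No row becomes fully distinguished — the join is lossy.
Dependency preservation: the restricted closure of {B} across the fragments never reaches {AC}, so B → AC cannot be enforced without a join — not preserved.

lossy and not dependency-preserving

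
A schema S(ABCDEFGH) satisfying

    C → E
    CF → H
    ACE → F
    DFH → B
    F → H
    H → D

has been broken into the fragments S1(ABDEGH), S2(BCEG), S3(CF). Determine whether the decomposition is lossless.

Chase test. Columns are ABCDEFGH; row i has aⱼ where attribute j ∈ Si, else bᵢⱼ.
Initial tableau (one row per fragment):
  row 1: a1 a2 b13 a4 a5 b16 a7 a8
  row 2: b21 a2 a3 b24 a5 b26 a7 b28
  row 3: b31 b32 a3 b34 b35 a6 b37 b38
Rows 2 and 3 agree on C; apply C→E and equate their E entries.
No row becomes fully distinguished — the join is lossy.

No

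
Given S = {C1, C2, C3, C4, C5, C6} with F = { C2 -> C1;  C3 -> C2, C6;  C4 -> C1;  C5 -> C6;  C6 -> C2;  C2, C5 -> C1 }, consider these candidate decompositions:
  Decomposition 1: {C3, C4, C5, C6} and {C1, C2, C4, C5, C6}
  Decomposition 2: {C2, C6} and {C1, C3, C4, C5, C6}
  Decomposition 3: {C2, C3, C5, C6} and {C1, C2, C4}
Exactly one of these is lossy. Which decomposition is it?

Decomposition 3

Decomposition 1: common = {C4, C5, C6}, closure = {C1, C2, C4, C5, C6} → lossless.
Decomposition 2: common = {C6}, closure = {C1, C2, C6} → lossless.
Decomposition 3: common = {C2}, closure = {C1, C2} → lossy.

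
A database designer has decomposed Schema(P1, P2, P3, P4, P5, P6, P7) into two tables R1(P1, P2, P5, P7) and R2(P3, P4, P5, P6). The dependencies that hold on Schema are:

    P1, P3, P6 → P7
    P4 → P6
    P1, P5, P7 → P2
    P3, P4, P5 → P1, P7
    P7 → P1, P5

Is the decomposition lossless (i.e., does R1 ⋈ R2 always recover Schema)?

Common attributes: R1 ∩ R2 = {P5}.
No dependency enlarges {P5}, so (P5)⁺ = {P5}.
The closure contains neither all of R1 = {P1, P2, P5, P7} nor all of R2 = {P3, P4, P5, P6}, so the common attributes are not a superkey of either fragment. The join is lossy.

No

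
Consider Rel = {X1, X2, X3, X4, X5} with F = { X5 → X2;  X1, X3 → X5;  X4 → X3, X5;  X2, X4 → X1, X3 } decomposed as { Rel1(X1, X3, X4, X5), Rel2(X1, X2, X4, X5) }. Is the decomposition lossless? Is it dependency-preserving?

lossless and dependency-preserving

Lossless test: (X1, X4, X5)⁺ = {X1, X2, X3, X4, X5}, which contains all of one fragment — lossless.
Dependency preservation: X2, X4 → X1, X3 is not contained in any single fragment, but the restricted closure of its left-hand side across the fragments still reaches the right-hand side; the remaining FDs each lie inside some fragment. All dependencies are preserved.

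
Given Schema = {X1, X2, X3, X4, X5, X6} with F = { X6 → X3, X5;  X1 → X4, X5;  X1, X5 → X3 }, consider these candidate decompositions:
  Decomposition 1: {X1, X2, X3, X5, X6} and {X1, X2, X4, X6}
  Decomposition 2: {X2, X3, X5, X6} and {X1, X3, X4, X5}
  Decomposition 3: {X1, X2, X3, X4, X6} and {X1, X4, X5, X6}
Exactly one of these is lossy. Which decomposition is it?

Decomposition 2

Decomposition 1: common = {X1, X2, X6}, closure = {X1, X2, X3, X4, X5, X6} → lossless.
Decomposition 2: common = {X3, X5}, closure = {X3, X5} → lossy.
Decomposition 3: common = {X1, X4, X6}, closure = {X1, X3, X4, X5, X6} → lossless.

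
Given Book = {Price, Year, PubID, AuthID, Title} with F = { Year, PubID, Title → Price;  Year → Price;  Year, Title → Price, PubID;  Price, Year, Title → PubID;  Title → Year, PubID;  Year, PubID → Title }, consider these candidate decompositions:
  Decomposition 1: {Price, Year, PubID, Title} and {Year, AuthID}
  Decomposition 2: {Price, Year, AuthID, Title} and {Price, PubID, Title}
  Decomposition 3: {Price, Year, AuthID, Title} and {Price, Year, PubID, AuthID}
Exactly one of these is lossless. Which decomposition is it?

Decomposition 1: common = {Year}, closure = {Price, Year} → lossy.
Decomposition 2: common = {Price, Title}, closure = {Price, Year, PubID, Title} → lossless.
Decomposition 3: common = {Price, Year, AuthID}, closure = {Price, Year, AuthID} → lossy.

Decomposition 2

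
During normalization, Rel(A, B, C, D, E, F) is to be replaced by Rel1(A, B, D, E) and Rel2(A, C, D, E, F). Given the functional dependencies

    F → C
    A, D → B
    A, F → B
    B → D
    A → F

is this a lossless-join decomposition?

Common attributes: Rel1 ∩ Rel2 = {A, D, E}.
Closure of {A, D, E}: A, D → B applies, adding B; A → F applies, adding F; F → C applies, adding C. So (A, D, E)⁺ = {A, B, C, D, E, F}.
This closure contains every attribute of Rel1, so Rel1 ∩ Rel2 → Rel1. The join is lossless.

Yes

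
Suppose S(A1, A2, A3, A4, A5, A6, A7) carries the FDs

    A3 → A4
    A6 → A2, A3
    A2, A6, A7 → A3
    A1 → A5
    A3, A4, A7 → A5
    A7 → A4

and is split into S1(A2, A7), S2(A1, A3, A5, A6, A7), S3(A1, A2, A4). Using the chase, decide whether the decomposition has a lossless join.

No

Chase test. Columns are A1, A2, A3, A4, A5, A6, A7; row i has aⱼ where attribute j ∈ Si, else bᵢⱼ.
Initial tableau (one row per fragment):
  row 1: b11 a2 b13 b14 b15 b16 a7
  row 2: a1 b22 a3 b24 a5 a6 a7
  row 3: a1 a2 b33 a4 b35 b36 b37
Rows 2 and 3 agree on A1; apply A1→A5 and equate their A5 entries.
Rows 1 and 2 agree on A7; apply A7→A4 and equate their A4 entries.
No row becomes fully distinguished — the join is lossy.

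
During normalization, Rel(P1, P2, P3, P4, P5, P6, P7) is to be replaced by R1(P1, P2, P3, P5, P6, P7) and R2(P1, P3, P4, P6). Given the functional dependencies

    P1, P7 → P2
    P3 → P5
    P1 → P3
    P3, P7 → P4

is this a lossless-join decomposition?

No

Common attributes: R1 ∩ R2 = {P1, P3, P6}.
Closure of {P1, P3, P6}: P3 → P5 applies, adding P5. So (P1, P3, P6)⁺ = {P1, P3, P5, P6}.
The closure contains neither all of R1 = {P1, P2, P3, P5, P6, P7} nor all of R2 = {P1, P3, P4, P6}, so the common attributes are not a superkey of either fragment. The join is lossy.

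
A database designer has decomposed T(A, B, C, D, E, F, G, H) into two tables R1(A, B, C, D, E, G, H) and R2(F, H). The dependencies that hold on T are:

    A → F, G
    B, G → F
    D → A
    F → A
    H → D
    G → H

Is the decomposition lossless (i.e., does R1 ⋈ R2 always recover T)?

Yes

Common attributes: R1 ∩ R2 = {H}.
Closure of {H}: H → D applies, adding D; D → A applies, adding A; A → F, G applies, adding F, G. So (H)⁺ = {A, D, F, G, H}.
This closure contains every attribute of R2, so R1 ∩ R2 → R2. The join is lossless.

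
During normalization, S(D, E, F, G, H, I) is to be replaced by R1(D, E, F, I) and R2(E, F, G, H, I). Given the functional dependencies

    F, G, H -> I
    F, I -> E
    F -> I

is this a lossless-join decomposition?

Common attributes: R1 ∩ R2 = {E, F, I}.
No dependency enlarges {E, F, I}, so (E, F, I)⁺ = {E, F, I}.
The closure contains neither all of R1 = {D, E, F, I} nor all of R2 = {E, F, G, H, I}, so the common attributes are not a superkey of either fragment. The join is lossy.

No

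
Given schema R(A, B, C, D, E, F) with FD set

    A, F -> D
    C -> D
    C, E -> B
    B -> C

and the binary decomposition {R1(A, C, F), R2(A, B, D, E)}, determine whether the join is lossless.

No

Common attributes: R1 ∩ R2 = {A}.
No dependency enlarges {A}, so (A)⁺ = {A}.
The closure contains neither all of R1 = {A, C, F} nor all of R2 = {A, B, D, E}, so the common attributes are not a superkey of either fragment. The join is lossy.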